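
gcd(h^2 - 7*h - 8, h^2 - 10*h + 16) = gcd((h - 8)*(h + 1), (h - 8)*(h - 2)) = h - 8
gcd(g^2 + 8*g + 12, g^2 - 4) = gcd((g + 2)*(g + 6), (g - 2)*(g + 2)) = g + 2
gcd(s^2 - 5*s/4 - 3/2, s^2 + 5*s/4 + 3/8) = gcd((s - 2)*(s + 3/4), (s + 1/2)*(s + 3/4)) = s + 3/4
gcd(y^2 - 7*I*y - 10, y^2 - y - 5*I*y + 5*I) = y - 5*I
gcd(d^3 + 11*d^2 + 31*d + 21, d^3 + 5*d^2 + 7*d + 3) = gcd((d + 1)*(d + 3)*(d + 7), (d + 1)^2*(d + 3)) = d^2 + 4*d + 3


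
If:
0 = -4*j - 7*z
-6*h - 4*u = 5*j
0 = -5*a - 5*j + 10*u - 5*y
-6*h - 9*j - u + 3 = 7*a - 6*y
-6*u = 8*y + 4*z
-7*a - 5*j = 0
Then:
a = 33/37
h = 449/370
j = -231/185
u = -48/185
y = -6/37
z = 132/185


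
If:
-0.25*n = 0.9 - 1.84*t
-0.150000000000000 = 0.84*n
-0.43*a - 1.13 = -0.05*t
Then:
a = -2.57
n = -0.18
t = 0.46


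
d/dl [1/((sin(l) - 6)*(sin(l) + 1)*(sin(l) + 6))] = (-3*sin(l)^2 - 2*sin(l) + 36)*cos(l)/((sin(l) - 6)^2*(sin(l) + 1)^2*(sin(l) + 6)^2)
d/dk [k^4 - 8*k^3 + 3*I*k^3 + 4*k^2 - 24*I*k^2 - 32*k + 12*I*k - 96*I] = 4*k^3 + k^2*(-24 + 9*I) + k*(8 - 48*I) - 32 + 12*I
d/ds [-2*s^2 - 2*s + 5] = -4*s - 2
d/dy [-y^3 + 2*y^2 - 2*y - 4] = -3*y^2 + 4*y - 2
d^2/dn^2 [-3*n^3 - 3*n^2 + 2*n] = -18*n - 6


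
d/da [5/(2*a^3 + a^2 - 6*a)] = 10*(-3*a^2 - a + 3)/(a^2*(2*a^2 + a - 6)^2)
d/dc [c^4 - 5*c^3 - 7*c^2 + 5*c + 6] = 4*c^3 - 15*c^2 - 14*c + 5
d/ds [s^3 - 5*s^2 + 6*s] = 3*s^2 - 10*s + 6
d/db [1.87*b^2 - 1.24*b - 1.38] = 3.74*b - 1.24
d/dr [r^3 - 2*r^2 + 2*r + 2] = 3*r^2 - 4*r + 2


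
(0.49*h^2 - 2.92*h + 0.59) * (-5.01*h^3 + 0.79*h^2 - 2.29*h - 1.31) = -2.4549*h^5 + 15.0163*h^4 - 6.3848*h^3 + 6.511*h^2 + 2.4741*h - 0.7729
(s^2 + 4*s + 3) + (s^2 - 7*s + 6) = 2*s^2 - 3*s + 9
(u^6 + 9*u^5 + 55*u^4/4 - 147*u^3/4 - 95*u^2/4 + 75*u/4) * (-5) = -5*u^6 - 45*u^5 - 275*u^4/4 + 735*u^3/4 + 475*u^2/4 - 375*u/4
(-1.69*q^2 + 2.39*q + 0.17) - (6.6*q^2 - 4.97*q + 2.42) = -8.29*q^2 + 7.36*q - 2.25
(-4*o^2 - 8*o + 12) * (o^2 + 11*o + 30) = -4*o^4 - 52*o^3 - 196*o^2 - 108*o + 360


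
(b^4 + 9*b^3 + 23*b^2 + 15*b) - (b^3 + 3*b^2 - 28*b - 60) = b^4 + 8*b^3 + 20*b^2 + 43*b + 60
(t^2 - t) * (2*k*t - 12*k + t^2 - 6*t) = 2*k*t^3 - 14*k*t^2 + 12*k*t + t^4 - 7*t^3 + 6*t^2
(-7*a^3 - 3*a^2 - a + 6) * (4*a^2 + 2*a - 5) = -28*a^5 - 26*a^4 + 25*a^3 + 37*a^2 + 17*a - 30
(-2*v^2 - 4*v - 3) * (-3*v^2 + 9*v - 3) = 6*v^4 - 6*v^3 - 21*v^2 - 15*v + 9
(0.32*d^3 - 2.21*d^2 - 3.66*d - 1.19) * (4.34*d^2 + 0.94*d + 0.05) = 1.3888*d^5 - 9.2906*d^4 - 17.9458*d^3 - 8.7155*d^2 - 1.3016*d - 0.0595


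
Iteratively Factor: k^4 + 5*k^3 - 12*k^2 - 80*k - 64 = (k + 4)*(k^3 + k^2 - 16*k - 16) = (k + 1)*(k + 4)*(k^2 - 16) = (k + 1)*(k + 4)^2*(k - 4)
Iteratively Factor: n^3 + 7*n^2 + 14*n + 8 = (n + 2)*(n^2 + 5*n + 4) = (n + 2)*(n + 4)*(n + 1)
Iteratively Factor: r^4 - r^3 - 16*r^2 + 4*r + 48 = (r + 2)*(r^3 - 3*r^2 - 10*r + 24) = (r + 2)*(r + 3)*(r^2 - 6*r + 8) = (r - 2)*(r + 2)*(r + 3)*(r - 4)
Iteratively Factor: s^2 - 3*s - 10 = (s + 2)*(s - 5)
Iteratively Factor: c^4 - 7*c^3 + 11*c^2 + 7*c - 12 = (c - 3)*(c^3 - 4*c^2 - c + 4) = (c - 4)*(c - 3)*(c^2 - 1) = (c - 4)*(c - 3)*(c - 1)*(c + 1)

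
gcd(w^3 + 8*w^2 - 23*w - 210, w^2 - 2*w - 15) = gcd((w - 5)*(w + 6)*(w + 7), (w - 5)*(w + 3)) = w - 5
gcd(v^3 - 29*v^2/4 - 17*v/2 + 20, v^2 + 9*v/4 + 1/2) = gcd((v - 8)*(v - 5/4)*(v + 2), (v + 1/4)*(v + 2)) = v + 2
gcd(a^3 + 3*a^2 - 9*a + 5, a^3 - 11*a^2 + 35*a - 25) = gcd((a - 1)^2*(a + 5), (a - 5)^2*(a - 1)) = a - 1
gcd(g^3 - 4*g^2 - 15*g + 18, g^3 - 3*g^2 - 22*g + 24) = g^2 - 7*g + 6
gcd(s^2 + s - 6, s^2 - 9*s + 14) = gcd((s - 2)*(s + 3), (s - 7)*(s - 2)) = s - 2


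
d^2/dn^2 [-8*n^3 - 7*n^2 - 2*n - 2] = -48*n - 14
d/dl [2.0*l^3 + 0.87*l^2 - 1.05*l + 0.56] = 6.0*l^2 + 1.74*l - 1.05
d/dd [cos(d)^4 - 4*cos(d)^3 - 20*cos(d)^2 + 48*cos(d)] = 4*(-cos(d)^3 + 3*cos(d)^2 + 10*cos(d) - 12)*sin(d)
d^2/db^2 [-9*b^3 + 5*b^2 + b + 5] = 10 - 54*b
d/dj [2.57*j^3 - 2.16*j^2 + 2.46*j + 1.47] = 7.71*j^2 - 4.32*j + 2.46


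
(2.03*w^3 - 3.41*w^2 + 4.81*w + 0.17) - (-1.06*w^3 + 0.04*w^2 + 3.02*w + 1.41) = 3.09*w^3 - 3.45*w^2 + 1.79*w - 1.24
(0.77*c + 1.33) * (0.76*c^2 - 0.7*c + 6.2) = 0.5852*c^3 + 0.4718*c^2 + 3.843*c + 8.246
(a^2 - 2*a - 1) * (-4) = -4*a^2 + 8*a + 4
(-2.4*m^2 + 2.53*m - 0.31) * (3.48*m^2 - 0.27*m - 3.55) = -8.352*m^4 + 9.4524*m^3 + 6.7581*m^2 - 8.8978*m + 1.1005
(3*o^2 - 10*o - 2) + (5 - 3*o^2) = 3 - 10*o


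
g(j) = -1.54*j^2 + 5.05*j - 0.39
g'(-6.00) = 23.53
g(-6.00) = -86.13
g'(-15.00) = 51.25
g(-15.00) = -422.64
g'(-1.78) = 10.53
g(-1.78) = -14.26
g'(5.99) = -13.40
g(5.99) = -25.40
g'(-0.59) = 6.87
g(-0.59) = -3.91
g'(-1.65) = 10.13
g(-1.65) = -12.92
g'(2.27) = -1.94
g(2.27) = 3.14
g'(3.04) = -4.31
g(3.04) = 0.73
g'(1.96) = -0.99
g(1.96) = 3.59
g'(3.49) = -5.70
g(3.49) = -1.52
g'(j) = 5.05 - 3.08*j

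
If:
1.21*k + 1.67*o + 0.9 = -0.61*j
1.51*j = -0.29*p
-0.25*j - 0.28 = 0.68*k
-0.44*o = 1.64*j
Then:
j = 0.07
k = -0.44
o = -0.25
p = -0.35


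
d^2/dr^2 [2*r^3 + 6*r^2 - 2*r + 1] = 12*r + 12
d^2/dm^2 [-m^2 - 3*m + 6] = -2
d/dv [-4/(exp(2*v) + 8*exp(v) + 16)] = 8*(exp(v) + 4)*exp(v)/(exp(2*v) + 8*exp(v) + 16)^2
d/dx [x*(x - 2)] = 2*x - 2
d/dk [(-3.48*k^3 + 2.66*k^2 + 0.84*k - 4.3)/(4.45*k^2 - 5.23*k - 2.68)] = (-15.486*k^4 + 36.4008*k^3 + 10.3294*k^2 + 24.0124*k - 24.7402)/(19.8025*k^4 - 46.547*k^3 + 3.5009*k^2 + 28.0328*k + 7.1824)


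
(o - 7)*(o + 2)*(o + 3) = o^3 - 2*o^2 - 29*o - 42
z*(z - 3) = z^2 - 3*z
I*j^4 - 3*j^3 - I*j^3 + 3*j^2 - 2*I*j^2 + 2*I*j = j*(j + I)*(j + 2*I)*(I*j - I)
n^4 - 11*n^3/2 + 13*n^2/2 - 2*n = n*(n - 4)*(n - 1)*(n - 1/2)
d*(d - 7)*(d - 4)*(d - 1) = d^4 - 12*d^3 + 39*d^2 - 28*d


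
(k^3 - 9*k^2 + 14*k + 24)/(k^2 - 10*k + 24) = k + 1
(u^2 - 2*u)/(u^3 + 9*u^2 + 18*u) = (u - 2)/(u^2 + 9*u + 18)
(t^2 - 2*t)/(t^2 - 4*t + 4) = t/(t - 2)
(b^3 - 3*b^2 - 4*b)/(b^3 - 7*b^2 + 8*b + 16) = b/(b - 4)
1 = 1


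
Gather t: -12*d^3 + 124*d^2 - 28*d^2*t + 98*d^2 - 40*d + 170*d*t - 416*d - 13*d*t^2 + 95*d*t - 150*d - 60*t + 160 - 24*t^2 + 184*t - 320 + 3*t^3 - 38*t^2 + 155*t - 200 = -12*d^3 + 222*d^2 - 606*d + 3*t^3 + t^2*(-13*d - 62) + t*(-28*d^2 + 265*d + 279) - 360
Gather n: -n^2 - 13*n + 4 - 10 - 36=-n^2 - 13*n - 42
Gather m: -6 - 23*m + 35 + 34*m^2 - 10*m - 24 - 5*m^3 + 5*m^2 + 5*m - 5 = -5*m^3 + 39*m^2 - 28*m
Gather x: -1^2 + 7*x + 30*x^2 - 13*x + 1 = 30*x^2 - 6*x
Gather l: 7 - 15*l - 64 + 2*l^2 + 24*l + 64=2*l^2 + 9*l + 7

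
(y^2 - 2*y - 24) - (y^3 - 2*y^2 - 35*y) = -y^3 + 3*y^2 + 33*y - 24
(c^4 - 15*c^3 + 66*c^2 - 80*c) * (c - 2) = c^5 - 17*c^4 + 96*c^3 - 212*c^2 + 160*c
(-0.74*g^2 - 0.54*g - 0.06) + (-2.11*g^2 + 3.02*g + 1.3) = -2.85*g^2 + 2.48*g + 1.24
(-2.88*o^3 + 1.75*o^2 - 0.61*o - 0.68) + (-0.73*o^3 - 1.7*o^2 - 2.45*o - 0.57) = -3.61*o^3 + 0.05*o^2 - 3.06*o - 1.25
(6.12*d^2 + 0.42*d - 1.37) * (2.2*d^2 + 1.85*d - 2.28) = 13.464*d^4 + 12.246*d^3 - 16.1906*d^2 - 3.4921*d + 3.1236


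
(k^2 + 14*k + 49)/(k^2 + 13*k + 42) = (k + 7)/(k + 6)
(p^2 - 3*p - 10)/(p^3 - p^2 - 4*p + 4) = (p - 5)/(p^2 - 3*p + 2)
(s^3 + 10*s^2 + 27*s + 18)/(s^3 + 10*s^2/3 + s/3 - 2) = 3*(s + 6)/(3*s - 2)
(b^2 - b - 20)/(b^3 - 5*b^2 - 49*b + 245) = (b + 4)/(b^2 - 49)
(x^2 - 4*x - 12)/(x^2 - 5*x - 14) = (x - 6)/(x - 7)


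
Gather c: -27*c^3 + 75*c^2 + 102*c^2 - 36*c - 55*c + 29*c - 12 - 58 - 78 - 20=-27*c^3 + 177*c^2 - 62*c - 168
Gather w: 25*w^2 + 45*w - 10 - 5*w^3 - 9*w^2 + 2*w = -5*w^3 + 16*w^2 + 47*w - 10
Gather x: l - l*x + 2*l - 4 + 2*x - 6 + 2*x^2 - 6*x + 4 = 3*l + 2*x^2 + x*(-l - 4) - 6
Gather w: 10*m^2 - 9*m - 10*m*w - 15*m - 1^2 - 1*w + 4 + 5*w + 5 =10*m^2 - 24*m + w*(4 - 10*m) + 8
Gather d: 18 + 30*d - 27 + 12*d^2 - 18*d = 12*d^2 + 12*d - 9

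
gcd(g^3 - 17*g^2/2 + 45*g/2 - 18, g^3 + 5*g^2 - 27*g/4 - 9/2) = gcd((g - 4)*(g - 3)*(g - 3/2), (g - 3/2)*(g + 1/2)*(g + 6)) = g - 3/2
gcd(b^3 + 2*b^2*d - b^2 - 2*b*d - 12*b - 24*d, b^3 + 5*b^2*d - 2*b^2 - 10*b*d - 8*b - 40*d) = b - 4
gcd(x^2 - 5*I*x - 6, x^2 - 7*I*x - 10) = x - 2*I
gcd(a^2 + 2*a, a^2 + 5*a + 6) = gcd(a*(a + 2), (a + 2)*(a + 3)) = a + 2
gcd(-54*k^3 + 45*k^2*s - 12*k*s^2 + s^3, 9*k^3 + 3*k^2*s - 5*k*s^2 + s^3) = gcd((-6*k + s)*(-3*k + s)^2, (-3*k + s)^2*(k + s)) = 9*k^2 - 6*k*s + s^2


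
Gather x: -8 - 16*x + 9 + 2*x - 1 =-14*x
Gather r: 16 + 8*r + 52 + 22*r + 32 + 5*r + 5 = 35*r + 105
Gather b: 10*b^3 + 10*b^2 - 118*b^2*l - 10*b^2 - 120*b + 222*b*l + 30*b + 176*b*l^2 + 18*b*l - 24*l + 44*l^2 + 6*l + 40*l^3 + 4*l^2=10*b^3 - 118*b^2*l + b*(176*l^2 + 240*l - 90) + 40*l^3 + 48*l^2 - 18*l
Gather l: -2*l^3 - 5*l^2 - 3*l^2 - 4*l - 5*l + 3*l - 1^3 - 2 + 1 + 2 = -2*l^3 - 8*l^2 - 6*l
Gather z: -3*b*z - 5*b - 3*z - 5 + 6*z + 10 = -5*b + z*(3 - 3*b) + 5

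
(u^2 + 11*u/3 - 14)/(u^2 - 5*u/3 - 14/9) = 3*(u + 6)/(3*u + 2)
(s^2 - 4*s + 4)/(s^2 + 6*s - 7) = (s^2 - 4*s + 4)/(s^2 + 6*s - 7)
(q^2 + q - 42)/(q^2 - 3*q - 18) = (q + 7)/(q + 3)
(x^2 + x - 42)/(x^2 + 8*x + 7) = (x - 6)/(x + 1)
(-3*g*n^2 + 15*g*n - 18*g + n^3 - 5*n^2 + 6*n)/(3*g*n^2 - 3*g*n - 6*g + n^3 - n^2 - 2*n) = (-3*g*n + 9*g + n^2 - 3*n)/(3*g*n + 3*g + n^2 + n)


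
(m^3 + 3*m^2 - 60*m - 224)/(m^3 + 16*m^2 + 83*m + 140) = (m - 8)/(m + 5)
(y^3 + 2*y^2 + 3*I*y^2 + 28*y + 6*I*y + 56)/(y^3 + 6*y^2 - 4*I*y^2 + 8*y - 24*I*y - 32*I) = (y + 7*I)/(y + 4)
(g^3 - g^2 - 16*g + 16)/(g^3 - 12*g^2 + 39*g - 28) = (g + 4)/(g - 7)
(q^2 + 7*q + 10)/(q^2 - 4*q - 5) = (q^2 + 7*q + 10)/(q^2 - 4*q - 5)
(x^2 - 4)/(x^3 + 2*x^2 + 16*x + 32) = (x - 2)/(x^2 + 16)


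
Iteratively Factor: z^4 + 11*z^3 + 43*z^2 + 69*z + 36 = (z + 1)*(z^3 + 10*z^2 + 33*z + 36) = (z + 1)*(z + 3)*(z^2 + 7*z + 12) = (z + 1)*(z + 3)*(z + 4)*(z + 3)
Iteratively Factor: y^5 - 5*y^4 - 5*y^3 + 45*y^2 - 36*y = (y)*(y^4 - 5*y^3 - 5*y^2 + 45*y - 36) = y*(y - 4)*(y^3 - y^2 - 9*y + 9) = y*(y - 4)*(y - 3)*(y^2 + 2*y - 3) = y*(y - 4)*(y - 3)*(y - 1)*(y + 3)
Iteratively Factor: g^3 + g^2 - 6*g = (g - 2)*(g^2 + 3*g) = (g - 2)*(g + 3)*(g)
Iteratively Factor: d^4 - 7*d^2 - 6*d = (d)*(d^3 - 7*d - 6) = d*(d + 2)*(d^2 - 2*d - 3) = d*(d - 3)*(d + 2)*(d + 1)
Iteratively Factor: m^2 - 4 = (m + 2)*(m - 2)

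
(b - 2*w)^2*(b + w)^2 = b^4 - 2*b^3*w - 3*b^2*w^2 + 4*b*w^3 + 4*w^4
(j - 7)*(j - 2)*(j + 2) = j^3 - 7*j^2 - 4*j + 28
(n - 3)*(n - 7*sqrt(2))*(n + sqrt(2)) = n^3 - 6*sqrt(2)*n^2 - 3*n^2 - 14*n + 18*sqrt(2)*n + 42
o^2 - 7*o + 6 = (o - 6)*(o - 1)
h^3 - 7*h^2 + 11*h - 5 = (h - 5)*(h - 1)^2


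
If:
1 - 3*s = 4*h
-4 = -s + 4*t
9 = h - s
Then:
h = 4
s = -5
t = -9/4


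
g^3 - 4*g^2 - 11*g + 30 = (g - 5)*(g - 2)*(g + 3)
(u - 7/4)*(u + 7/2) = u^2 + 7*u/4 - 49/8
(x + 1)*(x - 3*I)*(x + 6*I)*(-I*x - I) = -I*x^4 + 3*x^3 - 2*I*x^3 + 6*x^2 - 19*I*x^2 + 3*x - 36*I*x - 18*I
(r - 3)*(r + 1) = r^2 - 2*r - 3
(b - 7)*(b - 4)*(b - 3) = b^3 - 14*b^2 + 61*b - 84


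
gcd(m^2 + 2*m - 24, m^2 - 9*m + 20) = m - 4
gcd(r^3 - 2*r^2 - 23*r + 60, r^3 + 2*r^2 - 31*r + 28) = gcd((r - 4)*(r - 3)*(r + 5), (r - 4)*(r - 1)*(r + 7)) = r - 4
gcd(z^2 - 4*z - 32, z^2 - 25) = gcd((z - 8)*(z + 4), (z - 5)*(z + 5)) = 1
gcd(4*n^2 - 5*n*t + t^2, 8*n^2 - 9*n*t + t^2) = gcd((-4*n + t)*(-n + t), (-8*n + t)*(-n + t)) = -n + t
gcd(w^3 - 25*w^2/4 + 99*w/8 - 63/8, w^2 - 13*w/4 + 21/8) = w^2 - 13*w/4 + 21/8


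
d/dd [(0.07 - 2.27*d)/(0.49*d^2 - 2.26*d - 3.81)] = (1.1123*d^2 - 0.0686*d + 8.8069)/(0.2401*d^4 - 2.2148*d^3 + 1.3738*d^2 + 17.2212*d + 14.5161)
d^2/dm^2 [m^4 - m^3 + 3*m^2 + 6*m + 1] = 12*m^2 - 6*m + 6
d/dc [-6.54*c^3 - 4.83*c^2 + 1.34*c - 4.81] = -19.62*c^2 - 9.66*c + 1.34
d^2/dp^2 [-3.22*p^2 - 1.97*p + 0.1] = -6.44000000000000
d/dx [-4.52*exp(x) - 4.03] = -4.52*exp(x)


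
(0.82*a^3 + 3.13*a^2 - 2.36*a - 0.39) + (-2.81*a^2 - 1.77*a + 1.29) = 0.82*a^3 + 0.32*a^2 - 4.13*a + 0.9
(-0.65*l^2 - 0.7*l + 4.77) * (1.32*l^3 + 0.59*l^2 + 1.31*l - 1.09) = -0.858*l^5 - 1.3075*l^4 + 5.0319*l^3 + 2.6058*l^2 + 7.0117*l - 5.1993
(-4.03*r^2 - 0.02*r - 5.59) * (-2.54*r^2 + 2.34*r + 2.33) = 10.2362*r^4 - 9.3794*r^3 + 4.7619*r^2 - 13.1272*r - 13.0247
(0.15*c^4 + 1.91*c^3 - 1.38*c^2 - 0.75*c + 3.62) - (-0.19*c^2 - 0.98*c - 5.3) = 0.15*c^4 + 1.91*c^3 - 1.19*c^2 + 0.23*c + 8.92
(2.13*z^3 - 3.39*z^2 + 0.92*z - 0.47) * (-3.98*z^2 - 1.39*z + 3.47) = -8.4774*z^5 + 10.5315*z^4 + 8.4416*z^3 - 11.1715*z^2 + 3.8457*z - 1.6309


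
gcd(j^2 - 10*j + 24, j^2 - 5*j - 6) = j - 6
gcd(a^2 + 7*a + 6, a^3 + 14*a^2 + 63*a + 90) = a + 6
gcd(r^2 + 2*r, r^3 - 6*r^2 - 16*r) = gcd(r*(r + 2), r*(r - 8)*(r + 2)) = r^2 + 2*r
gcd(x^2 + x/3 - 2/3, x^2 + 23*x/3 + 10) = 1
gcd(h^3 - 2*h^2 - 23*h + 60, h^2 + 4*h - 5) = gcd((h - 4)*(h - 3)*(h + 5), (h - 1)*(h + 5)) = h + 5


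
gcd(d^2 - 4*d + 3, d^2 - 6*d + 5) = d - 1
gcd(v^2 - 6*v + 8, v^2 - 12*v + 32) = v - 4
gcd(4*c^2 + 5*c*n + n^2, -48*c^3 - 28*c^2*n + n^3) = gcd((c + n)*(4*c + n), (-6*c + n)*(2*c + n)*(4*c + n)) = 4*c + n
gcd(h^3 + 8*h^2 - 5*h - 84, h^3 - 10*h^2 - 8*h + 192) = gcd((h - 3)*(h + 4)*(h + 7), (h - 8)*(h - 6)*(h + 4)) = h + 4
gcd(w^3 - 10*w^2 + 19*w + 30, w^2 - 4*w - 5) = w^2 - 4*w - 5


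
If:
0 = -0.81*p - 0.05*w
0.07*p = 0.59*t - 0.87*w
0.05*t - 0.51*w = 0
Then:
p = 0.00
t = 0.00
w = 0.00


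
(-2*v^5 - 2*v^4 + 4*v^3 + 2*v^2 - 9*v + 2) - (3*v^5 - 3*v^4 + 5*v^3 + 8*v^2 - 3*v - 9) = -5*v^5 + v^4 - v^3 - 6*v^2 - 6*v + 11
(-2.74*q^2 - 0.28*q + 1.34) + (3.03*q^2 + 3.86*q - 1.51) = 0.29*q^2 + 3.58*q - 0.17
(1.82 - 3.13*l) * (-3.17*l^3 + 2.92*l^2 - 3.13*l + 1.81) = 9.9221*l^4 - 14.909*l^3 + 15.1113*l^2 - 11.3619*l + 3.2942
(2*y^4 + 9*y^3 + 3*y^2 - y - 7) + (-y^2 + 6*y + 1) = 2*y^4 + 9*y^3 + 2*y^2 + 5*y - 6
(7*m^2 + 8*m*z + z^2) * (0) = 0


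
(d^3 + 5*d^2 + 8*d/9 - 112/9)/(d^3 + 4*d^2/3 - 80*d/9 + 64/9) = (3*d + 7)/(3*d - 4)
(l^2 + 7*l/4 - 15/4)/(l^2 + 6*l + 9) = (l - 5/4)/(l + 3)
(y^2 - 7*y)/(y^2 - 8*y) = (y - 7)/(y - 8)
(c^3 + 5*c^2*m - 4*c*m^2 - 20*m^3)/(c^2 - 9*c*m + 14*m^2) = (c^2 + 7*c*m + 10*m^2)/(c - 7*m)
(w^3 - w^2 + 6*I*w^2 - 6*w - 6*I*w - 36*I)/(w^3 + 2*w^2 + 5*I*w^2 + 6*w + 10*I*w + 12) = (w - 3)/(w - I)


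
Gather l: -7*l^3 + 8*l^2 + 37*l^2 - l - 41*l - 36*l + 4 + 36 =-7*l^3 + 45*l^2 - 78*l + 40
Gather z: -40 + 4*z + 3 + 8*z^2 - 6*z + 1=8*z^2 - 2*z - 36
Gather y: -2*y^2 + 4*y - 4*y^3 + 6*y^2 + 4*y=-4*y^3 + 4*y^2 + 8*y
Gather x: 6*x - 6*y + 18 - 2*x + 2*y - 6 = 4*x - 4*y + 12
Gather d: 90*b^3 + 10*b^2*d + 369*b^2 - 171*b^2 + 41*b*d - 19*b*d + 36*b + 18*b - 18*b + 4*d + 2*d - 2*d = 90*b^3 + 198*b^2 + 36*b + d*(10*b^2 + 22*b + 4)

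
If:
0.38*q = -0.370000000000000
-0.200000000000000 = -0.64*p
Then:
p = 0.31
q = -0.97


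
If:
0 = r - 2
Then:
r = 2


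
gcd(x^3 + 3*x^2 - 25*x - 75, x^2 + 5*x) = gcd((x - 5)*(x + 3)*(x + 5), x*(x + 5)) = x + 5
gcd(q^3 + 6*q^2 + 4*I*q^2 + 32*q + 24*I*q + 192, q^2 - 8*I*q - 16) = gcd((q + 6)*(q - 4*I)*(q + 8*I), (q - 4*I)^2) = q - 4*I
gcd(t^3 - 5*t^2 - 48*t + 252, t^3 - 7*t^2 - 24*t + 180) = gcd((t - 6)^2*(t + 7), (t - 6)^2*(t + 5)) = t^2 - 12*t + 36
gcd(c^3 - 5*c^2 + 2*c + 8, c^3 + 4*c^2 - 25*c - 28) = c^2 - 3*c - 4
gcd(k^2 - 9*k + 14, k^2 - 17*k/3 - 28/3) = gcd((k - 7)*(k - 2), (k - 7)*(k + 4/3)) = k - 7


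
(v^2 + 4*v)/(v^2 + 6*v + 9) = v*(v + 4)/(v^2 + 6*v + 9)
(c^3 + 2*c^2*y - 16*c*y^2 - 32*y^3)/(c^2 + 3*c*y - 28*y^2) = (c^2 + 6*c*y + 8*y^2)/(c + 7*y)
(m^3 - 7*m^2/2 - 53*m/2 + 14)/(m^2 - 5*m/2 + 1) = (m^2 - 3*m - 28)/(m - 2)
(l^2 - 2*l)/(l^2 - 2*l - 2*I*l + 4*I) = l/(l - 2*I)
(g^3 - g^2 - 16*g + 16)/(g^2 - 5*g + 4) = g + 4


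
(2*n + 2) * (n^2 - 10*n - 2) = 2*n^3 - 18*n^2 - 24*n - 4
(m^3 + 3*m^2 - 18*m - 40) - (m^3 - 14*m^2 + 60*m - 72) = 17*m^2 - 78*m + 32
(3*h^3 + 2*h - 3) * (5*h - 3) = 15*h^4 - 9*h^3 + 10*h^2 - 21*h + 9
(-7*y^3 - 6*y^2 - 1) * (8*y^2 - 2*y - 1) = -56*y^5 - 34*y^4 + 19*y^3 - 2*y^2 + 2*y + 1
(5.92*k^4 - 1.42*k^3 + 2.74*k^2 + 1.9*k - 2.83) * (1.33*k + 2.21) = 7.8736*k^5 + 11.1946*k^4 + 0.506000000000001*k^3 + 8.5824*k^2 + 0.435099999999999*k - 6.2543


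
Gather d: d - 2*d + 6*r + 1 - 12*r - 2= -d - 6*r - 1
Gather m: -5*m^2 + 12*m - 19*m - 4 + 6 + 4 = -5*m^2 - 7*m + 6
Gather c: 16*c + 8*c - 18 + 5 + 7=24*c - 6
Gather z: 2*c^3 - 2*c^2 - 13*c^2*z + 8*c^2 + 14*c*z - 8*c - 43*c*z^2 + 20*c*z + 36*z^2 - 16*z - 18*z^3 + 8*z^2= 2*c^3 + 6*c^2 - 8*c - 18*z^3 + z^2*(44 - 43*c) + z*(-13*c^2 + 34*c - 16)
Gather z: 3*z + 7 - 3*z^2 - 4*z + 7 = -3*z^2 - z + 14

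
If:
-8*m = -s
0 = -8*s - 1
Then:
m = -1/64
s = -1/8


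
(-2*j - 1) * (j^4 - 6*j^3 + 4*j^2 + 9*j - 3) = -2*j^5 + 11*j^4 - 2*j^3 - 22*j^2 - 3*j + 3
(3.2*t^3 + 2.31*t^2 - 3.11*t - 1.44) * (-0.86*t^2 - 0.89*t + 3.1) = -2.752*t^5 - 4.8346*t^4 + 10.5387*t^3 + 11.1673*t^2 - 8.3594*t - 4.464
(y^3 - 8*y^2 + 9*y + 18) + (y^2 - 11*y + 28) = y^3 - 7*y^2 - 2*y + 46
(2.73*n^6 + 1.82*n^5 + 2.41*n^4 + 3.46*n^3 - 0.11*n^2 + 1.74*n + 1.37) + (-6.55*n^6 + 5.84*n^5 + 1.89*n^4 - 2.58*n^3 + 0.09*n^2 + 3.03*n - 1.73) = -3.82*n^6 + 7.66*n^5 + 4.3*n^4 + 0.88*n^3 - 0.02*n^2 + 4.77*n - 0.36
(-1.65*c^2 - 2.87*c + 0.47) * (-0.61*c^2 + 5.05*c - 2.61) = 1.0065*c^4 - 6.5818*c^3 - 10.4737*c^2 + 9.8642*c - 1.2267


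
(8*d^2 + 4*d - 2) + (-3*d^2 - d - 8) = 5*d^2 + 3*d - 10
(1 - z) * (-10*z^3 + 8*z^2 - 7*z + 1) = 10*z^4 - 18*z^3 + 15*z^2 - 8*z + 1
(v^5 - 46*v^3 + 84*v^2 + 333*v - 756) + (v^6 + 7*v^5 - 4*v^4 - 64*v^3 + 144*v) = v^6 + 8*v^5 - 4*v^4 - 110*v^3 + 84*v^2 + 477*v - 756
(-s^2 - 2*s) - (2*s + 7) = -s^2 - 4*s - 7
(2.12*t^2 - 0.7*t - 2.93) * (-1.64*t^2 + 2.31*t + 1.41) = -3.4768*t^4 + 6.0452*t^3 + 6.1774*t^2 - 7.7553*t - 4.1313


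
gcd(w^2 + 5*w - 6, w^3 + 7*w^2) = 1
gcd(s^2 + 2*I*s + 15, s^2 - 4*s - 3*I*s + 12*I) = s - 3*I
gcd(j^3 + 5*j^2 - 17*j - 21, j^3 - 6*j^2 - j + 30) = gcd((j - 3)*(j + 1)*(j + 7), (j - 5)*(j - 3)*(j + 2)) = j - 3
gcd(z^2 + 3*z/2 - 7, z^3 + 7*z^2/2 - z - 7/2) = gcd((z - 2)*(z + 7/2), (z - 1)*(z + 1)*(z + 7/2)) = z + 7/2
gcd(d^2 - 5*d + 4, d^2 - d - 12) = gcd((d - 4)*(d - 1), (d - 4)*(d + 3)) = d - 4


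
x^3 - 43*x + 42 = (x - 6)*(x - 1)*(x + 7)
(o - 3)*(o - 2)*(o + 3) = o^3 - 2*o^2 - 9*o + 18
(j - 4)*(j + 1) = j^2 - 3*j - 4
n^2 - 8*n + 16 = (n - 4)^2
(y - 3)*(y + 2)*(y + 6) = y^3 + 5*y^2 - 12*y - 36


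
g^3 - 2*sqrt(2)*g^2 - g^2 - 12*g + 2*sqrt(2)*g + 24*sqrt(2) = (g - 4)*(g + 3)*(g - 2*sqrt(2))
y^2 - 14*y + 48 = (y - 8)*(y - 6)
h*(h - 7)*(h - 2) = h^3 - 9*h^2 + 14*h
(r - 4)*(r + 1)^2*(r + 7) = r^4 + 5*r^3 - 21*r^2 - 53*r - 28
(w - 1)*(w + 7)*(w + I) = w^3 + 6*w^2 + I*w^2 - 7*w + 6*I*w - 7*I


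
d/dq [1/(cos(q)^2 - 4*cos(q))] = 2*(cos(q) - 2)*sin(q)/((cos(q) - 4)^2*cos(q)^2)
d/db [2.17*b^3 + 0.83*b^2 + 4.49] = b*(6.51*b + 1.66)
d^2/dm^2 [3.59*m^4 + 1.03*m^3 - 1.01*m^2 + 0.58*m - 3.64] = 43.08*m^2 + 6.18*m - 2.02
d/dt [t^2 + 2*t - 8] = 2*t + 2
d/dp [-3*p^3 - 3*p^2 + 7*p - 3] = -9*p^2 - 6*p + 7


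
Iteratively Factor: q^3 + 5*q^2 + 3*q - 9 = (q - 1)*(q^2 + 6*q + 9) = (q - 1)*(q + 3)*(q + 3)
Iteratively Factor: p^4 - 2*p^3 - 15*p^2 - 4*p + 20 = (p + 2)*(p^3 - 4*p^2 - 7*p + 10) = (p - 5)*(p + 2)*(p^2 + p - 2) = (p - 5)*(p + 2)^2*(p - 1)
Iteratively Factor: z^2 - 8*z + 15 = (z - 5)*(z - 3)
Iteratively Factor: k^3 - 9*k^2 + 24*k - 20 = (k - 2)*(k^2 - 7*k + 10) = (k - 5)*(k - 2)*(k - 2)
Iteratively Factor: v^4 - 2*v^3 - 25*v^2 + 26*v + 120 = (v + 2)*(v^3 - 4*v^2 - 17*v + 60) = (v + 2)*(v + 4)*(v^2 - 8*v + 15) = (v - 3)*(v + 2)*(v + 4)*(v - 5)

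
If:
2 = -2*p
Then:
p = -1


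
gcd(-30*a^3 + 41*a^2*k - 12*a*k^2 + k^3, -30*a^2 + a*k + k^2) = 5*a - k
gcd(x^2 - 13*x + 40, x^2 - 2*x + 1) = 1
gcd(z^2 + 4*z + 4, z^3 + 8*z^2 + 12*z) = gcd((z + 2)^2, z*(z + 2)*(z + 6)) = z + 2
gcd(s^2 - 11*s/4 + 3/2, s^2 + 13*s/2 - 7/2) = 1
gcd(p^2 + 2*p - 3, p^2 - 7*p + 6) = p - 1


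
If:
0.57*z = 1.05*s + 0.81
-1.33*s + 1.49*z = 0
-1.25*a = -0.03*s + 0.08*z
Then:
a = 0.05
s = -1.50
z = -1.34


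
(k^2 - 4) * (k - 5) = k^3 - 5*k^2 - 4*k + 20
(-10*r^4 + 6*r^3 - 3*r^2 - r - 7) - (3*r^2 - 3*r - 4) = -10*r^4 + 6*r^3 - 6*r^2 + 2*r - 3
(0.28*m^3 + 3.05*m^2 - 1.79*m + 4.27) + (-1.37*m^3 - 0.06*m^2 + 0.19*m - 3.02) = -1.09*m^3 + 2.99*m^2 - 1.6*m + 1.25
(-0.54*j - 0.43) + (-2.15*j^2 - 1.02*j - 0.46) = -2.15*j^2 - 1.56*j - 0.89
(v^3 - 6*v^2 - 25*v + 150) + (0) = v^3 - 6*v^2 - 25*v + 150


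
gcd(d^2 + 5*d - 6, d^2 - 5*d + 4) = d - 1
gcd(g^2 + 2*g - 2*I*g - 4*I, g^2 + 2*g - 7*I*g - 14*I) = g + 2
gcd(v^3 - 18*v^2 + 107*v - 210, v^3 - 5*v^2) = v - 5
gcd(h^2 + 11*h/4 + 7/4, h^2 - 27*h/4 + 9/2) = 1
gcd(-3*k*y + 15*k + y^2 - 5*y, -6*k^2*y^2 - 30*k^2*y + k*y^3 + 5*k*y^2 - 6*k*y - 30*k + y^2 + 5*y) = 1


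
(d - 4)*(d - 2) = d^2 - 6*d + 8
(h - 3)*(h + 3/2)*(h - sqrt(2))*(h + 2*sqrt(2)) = h^4 - 3*h^3/2 + sqrt(2)*h^3 - 17*h^2/2 - 3*sqrt(2)*h^2/2 - 9*sqrt(2)*h/2 + 6*h + 18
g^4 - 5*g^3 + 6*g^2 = g^2*(g - 3)*(g - 2)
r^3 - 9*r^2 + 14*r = r*(r - 7)*(r - 2)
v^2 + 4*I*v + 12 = (v - 2*I)*(v + 6*I)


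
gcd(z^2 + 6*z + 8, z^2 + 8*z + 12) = z + 2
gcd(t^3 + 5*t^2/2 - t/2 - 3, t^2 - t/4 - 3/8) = 1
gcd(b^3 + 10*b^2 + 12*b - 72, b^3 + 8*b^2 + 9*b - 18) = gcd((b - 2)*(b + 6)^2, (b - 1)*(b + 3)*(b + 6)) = b + 6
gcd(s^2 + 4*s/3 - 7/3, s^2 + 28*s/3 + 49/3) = s + 7/3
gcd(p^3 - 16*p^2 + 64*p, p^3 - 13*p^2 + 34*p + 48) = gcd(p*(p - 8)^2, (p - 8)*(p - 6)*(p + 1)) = p - 8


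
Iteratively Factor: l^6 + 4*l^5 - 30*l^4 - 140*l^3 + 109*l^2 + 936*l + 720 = (l + 4)*(l^5 - 30*l^3 - 20*l^2 + 189*l + 180) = (l + 4)^2*(l^4 - 4*l^3 - 14*l^2 + 36*l + 45) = (l + 1)*(l + 4)^2*(l^3 - 5*l^2 - 9*l + 45) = (l - 5)*(l + 1)*(l + 4)^2*(l^2 - 9) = (l - 5)*(l + 1)*(l + 3)*(l + 4)^2*(l - 3)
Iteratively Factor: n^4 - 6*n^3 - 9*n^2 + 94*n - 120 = (n - 3)*(n^3 - 3*n^2 - 18*n + 40) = (n - 5)*(n - 3)*(n^2 + 2*n - 8) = (n - 5)*(n - 3)*(n - 2)*(n + 4)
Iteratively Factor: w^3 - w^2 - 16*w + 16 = (w - 4)*(w^2 + 3*w - 4) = (w - 4)*(w - 1)*(w + 4)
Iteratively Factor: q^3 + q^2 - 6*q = (q - 2)*(q^2 + 3*q) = (q - 2)*(q + 3)*(q)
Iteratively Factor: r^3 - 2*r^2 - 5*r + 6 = (r - 3)*(r^2 + r - 2) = (r - 3)*(r - 1)*(r + 2)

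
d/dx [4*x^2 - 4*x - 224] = 8*x - 4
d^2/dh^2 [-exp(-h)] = -exp(-h)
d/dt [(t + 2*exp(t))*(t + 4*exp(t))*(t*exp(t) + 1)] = (t + 1)*(t + 2*exp(t))*(t + 4*exp(t))*exp(t) + (t + 2*exp(t))*(t*exp(t) + 1)*(4*exp(t) + 1) + (t + 4*exp(t))*(t*exp(t) + 1)*(2*exp(t) + 1)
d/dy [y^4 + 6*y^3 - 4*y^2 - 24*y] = 4*y^3 + 18*y^2 - 8*y - 24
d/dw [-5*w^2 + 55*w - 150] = 55 - 10*w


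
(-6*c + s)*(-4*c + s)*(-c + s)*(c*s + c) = -24*c^4*s - 24*c^4 + 34*c^3*s^2 + 34*c^3*s - 11*c^2*s^3 - 11*c^2*s^2 + c*s^4 + c*s^3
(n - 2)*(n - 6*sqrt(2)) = n^2 - 6*sqrt(2)*n - 2*n + 12*sqrt(2)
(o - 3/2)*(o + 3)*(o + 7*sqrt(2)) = o^3 + 3*o^2/2 + 7*sqrt(2)*o^2 - 9*o/2 + 21*sqrt(2)*o/2 - 63*sqrt(2)/2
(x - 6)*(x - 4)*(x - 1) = x^3 - 11*x^2 + 34*x - 24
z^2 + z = z*(z + 1)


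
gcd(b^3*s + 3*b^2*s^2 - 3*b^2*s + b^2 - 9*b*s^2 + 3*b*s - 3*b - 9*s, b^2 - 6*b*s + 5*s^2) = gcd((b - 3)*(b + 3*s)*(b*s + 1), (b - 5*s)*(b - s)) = 1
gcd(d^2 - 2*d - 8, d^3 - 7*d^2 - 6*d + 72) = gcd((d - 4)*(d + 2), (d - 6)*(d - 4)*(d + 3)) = d - 4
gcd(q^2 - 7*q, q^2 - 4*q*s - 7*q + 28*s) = q - 7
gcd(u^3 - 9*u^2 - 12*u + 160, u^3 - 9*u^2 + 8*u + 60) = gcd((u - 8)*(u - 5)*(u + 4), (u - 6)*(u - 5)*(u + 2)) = u - 5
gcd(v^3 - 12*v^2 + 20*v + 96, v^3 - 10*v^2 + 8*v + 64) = v^2 - 6*v - 16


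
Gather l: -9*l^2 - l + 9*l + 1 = -9*l^2 + 8*l + 1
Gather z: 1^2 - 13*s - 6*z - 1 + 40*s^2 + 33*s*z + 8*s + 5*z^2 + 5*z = 40*s^2 - 5*s + 5*z^2 + z*(33*s - 1)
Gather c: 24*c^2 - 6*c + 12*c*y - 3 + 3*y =24*c^2 + c*(12*y - 6) + 3*y - 3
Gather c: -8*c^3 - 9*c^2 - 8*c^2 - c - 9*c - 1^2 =-8*c^3 - 17*c^2 - 10*c - 1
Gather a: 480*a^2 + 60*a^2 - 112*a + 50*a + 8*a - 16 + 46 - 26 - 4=540*a^2 - 54*a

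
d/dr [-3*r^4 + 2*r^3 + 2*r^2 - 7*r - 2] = -12*r^3 + 6*r^2 + 4*r - 7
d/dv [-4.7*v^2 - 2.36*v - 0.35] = -9.4*v - 2.36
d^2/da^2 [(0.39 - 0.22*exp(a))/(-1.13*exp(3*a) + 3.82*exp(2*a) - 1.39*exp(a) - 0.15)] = (1.123672*exp(6*a) - 7.330875*exp(5*a) + 20.346326*exp(4*a) - 23.305904*exp(3*a) + 7.563771*exp(2*a) - 1.693269*exp(a) + 0.086265)*exp(a)/(1.442897*exp(9*a) - 14.633274*exp(8*a) + 54.792909*exp(7*a) - 91.168807*exp(6*a) + 63.515187*exp(5*a) - 14.161656*exp(4*a) - 2.016926*exp(3*a) + 0.611595*exp(2*a) + 0.093825*exp(a) + 0.003375)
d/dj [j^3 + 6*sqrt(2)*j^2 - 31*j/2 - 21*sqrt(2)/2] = 3*j^2 + 12*sqrt(2)*j - 31/2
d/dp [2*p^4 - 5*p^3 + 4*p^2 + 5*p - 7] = 8*p^3 - 15*p^2 + 8*p + 5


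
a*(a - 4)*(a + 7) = a^3 + 3*a^2 - 28*a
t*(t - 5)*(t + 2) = t^3 - 3*t^2 - 10*t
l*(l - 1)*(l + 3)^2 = l^4 + 5*l^3 + 3*l^2 - 9*l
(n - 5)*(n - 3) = n^2 - 8*n + 15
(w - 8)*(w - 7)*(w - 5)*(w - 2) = w^4 - 22*w^3 + 171*w^2 - 542*w + 560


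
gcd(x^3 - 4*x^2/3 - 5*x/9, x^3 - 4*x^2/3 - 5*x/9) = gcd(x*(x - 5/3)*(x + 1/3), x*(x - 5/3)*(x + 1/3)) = x^3 - 4*x^2/3 - 5*x/9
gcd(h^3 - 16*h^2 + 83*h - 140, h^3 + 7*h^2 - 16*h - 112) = h - 4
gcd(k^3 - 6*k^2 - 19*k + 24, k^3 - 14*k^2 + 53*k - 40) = k^2 - 9*k + 8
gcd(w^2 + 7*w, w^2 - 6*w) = w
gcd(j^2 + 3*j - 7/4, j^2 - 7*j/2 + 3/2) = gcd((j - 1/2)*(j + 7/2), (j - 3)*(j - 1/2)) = j - 1/2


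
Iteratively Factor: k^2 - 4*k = (k)*(k - 4)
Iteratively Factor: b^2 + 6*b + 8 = (b + 2)*(b + 4)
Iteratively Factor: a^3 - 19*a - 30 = (a + 3)*(a^2 - 3*a - 10) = (a + 2)*(a + 3)*(a - 5)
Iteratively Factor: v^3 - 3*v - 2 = (v + 1)*(v^2 - v - 2) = (v + 1)^2*(v - 2)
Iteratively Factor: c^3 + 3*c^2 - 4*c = (c + 4)*(c^2 - c) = c*(c + 4)*(c - 1)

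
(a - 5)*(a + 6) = a^2 + a - 30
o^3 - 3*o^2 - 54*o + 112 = (o - 8)*(o - 2)*(o + 7)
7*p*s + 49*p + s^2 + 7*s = (7*p + s)*(s + 7)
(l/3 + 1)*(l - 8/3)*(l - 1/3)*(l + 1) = l^4/3 + l^3/3 - 73*l^2/27 - 49*l/27 + 8/9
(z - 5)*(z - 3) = z^2 - 8*z + 15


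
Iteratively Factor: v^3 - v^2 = (v)*(v^2 - v) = v^2*(v - 1)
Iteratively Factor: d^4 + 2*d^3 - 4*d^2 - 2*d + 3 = (d + 3)*(d^3 - d^2 - d + 1) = (d + 1)*(d + 3)*(d^2 - 2*d + 1) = (d - 1)*(d + 1)*(d + 3)*(d - 1)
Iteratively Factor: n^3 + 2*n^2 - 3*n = (n - 1)*(n^2 + 3*n) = n*(n - 1)*(n + 3)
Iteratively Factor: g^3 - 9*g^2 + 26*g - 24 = (g - 2)*(g^2 - 7*g + 12) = (g - 4)*(g - 2)*(g - 3)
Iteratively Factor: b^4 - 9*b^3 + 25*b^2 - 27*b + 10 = (b - 5)*(b^3 - 4*b^2 + 5*b - 2) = (b - 5)*(b - 2)*(b^2 - 2*b + 1) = (b - 5)*(b - 2)*(b - 1)*(b - 1)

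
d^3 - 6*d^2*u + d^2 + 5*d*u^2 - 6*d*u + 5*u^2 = (d + 1)*(d - 5*u)*(d - u)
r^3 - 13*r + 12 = (r - 3)*(r - 1)*(r + 4)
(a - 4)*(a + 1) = a^2 - 3*a - 4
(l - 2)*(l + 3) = l^2 + l - 6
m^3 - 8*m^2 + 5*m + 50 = (m - 5)^2*(m + 2)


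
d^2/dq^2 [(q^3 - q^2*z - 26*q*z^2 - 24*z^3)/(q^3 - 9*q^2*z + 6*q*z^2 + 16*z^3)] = 16*z*(q^3 - 15*q^2*z + 102*q*z^2 - 260*z^3)/(q^6 - 30*q^5*z + 348*q^4*z^2 - 1960*q^3*z^3 + 5568*q^2*z^4 - 7680*q*z^5 + 4096*z^6)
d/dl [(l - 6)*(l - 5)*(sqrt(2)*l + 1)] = 3*sqrt(2)*l^2 - 22*sqrt(2)*l + 2*l - 11 + 30*sqrt(2)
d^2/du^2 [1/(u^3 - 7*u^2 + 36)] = 2*(u^2*(3*u - 14)^2 + (7 - 3*u)*(u^3 - 7*u^2 + 36))/(u^3 - 7*u^2 + 36)^3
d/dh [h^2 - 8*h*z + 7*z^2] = 2*h - 8*z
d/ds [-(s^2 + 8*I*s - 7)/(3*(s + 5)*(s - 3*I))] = (s^2*(-5 + 11*I) + s*(-14 + 30*I) - 155 + 21*I)/(3*s^4 + s^3*(30 - 18*I) + s^2*(48 - 180*I) + s*(-270 - 450*I) - 675)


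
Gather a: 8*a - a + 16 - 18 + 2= 7*a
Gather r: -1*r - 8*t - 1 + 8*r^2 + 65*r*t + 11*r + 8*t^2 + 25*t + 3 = 8*r^2 + r*(65*t + 10) + 8*t^2 + 17*t + 2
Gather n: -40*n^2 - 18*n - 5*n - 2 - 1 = -40*n^2 - 23*n - 3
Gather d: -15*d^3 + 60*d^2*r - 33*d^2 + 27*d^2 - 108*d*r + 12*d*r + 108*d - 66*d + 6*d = -15*d^3 + d^2*(60*r - 6) + d*(48 - 96*r)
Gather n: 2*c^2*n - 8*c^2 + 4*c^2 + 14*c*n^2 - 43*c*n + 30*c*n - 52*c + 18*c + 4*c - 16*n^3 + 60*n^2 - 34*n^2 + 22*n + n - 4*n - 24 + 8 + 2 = -4*c^2 - 30*c - 16*n^3 + n^2*(14*c + 26) + n*(2*c^2 - 13*c + 19) - 14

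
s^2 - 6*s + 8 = (s - 4)*(s - 2)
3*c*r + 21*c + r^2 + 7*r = (3*c + r)*(r + 7)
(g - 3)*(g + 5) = g^2 + 2*g - 15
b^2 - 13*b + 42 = (b - 7)*(b - 6)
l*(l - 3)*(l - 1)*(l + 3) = l^4 - l^3 - 9*l^2 + 9*l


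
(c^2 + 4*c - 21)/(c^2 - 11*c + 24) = (c + 7)/(c - 8)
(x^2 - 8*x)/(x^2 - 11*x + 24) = x/(x - 3)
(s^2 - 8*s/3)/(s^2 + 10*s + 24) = s*(3*s - 8)/(3*(s^2 + 10*s + 24))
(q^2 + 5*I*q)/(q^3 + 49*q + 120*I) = q/(q^2 - 5*I*q + 24)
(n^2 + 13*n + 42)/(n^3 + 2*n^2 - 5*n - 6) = (n^2 + 13*n + 42)/(n^3 + 2*n^2 - 5*n - 6)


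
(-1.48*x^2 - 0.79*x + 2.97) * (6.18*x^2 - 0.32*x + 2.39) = -9.1464*x^4 - 4.4086*x^3 + 15.0702*x^2 - 2.8385*x + 7.0983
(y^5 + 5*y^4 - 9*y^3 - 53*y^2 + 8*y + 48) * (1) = y^5 + 5*y^4 - 9*y^3 - 53*y^2 + 8*y + 48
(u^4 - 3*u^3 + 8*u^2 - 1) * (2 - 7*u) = -7*u^5 + 23*u^4 - 62*u^3 + 16*u^2 + 7*u - 2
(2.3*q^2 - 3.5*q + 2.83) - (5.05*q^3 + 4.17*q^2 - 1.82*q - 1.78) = -5.05*q^3 - 1.87*q^2 - 1.68*q + 4.61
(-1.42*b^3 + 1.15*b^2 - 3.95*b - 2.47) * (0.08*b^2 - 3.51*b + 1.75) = -0.1136*b^5 + 5.0762*b^4 - 6.8375*b^3 + 15.6794*b^2 + 1.7572*b - 4.3225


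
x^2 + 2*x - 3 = (x - 1)*(x + 3)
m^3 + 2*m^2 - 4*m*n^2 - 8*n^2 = (m + 2)*(m - 2*n)*(m + 2*n)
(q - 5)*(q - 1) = q^2 - 6*q + 5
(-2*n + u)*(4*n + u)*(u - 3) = -8*n^2*u + 24*n^2 + 2*n*u^2 - 6*n*u + u^3 - 3*u^2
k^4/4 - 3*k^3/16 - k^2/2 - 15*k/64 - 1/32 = (k/2 + 1/4)^2*(k - 2)*(k + 1/4)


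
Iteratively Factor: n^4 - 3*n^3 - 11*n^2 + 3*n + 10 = (n - 1)*(n^3 - 2*n^2 - 13*n - 10) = (n - 1)*(n + 2)*(n^2 - 4*n - 5) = (n - 5)*(n - 1)*(n + 2)*(n + 1)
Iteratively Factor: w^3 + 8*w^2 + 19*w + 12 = (w + 4)*(w^2 + 4*w + 3) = (w + 1)*(w + 4)*(w + 3)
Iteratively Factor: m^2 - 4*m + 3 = (m - 1)*(m - 3)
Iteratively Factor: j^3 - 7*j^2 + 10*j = (j - 2)*(j^2 - 5*j) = j*(j - 2)*(j - 5)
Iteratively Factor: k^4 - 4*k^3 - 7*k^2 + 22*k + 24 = (k - 3)*(k^3 - k^2 - 10*k - 8) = (k - 3)*(k + 2)*(k^2 - 3*k - 4) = (k - 4)*(k - 3)*(k + 2)*(k + 1)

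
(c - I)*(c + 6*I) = c^2 + 5*I*c + 6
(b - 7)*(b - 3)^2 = b^3 - 13*b^2 + 51*b - 63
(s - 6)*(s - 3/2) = s^2 - 15*s/2 + 9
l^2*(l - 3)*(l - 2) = l^4 - 5*l^3 + 6*l^2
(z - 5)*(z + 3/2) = z^2 - 7*z/2 - 15/2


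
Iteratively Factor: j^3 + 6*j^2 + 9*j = (j + 3)*(j^2 + 3*j) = j*(j + 3)*(j + 3)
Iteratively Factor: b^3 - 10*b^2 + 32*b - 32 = (b - 4)*(b^2 - 6*b + 8) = (b - 4)*(b - 2)*(b - 4)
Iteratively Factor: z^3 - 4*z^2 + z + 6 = (z + 1)*(z^2 - 5*z + 6) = (z - 2)*(z + 1)*(z - 3)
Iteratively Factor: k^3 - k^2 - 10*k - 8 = (k + 1)*(k^2 - 2*k - 8) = (k - 4)*(k + 1)*(k + 2)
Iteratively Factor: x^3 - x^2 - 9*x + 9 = (x - 3)*(x^2 + 2*x - 3) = (x - 3)*(x - 1)*(x + 3)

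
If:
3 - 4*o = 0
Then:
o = 3/4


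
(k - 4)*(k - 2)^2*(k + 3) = k^4 - 5*k^3 - 4*k^2 + 44*k - 48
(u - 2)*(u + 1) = u^2 - u - 2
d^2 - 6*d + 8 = (d - 4)*(d - 2)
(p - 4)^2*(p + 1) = p^3 - 7*p^2 + 8*p + 16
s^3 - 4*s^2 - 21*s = s*(s - 7)*(s + 3)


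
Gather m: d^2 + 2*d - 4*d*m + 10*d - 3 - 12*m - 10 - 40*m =d^2 + 12*d + m*(-4*d - 52) - 13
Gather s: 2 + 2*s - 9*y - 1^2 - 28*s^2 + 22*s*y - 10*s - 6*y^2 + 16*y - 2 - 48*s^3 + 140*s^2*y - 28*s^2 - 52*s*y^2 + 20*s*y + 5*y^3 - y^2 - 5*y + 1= -48*s^3 + s^2*(140*y - 56) + s*(-52*y^2 + 42*y - 8) + 5*y^3 - 7*y^2 + 2*y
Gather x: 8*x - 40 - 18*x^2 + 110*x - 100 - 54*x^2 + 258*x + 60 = -72*x^2 + 376*x - 80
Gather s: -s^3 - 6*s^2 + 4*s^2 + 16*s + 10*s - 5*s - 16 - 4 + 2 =-s^3 - 2*s^2 + 21*s - 18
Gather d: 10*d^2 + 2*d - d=10*d^2 + d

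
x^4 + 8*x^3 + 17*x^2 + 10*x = x*(x + 1)*(x + 2)*(x + 5)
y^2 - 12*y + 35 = (y - 7)*(y - 5)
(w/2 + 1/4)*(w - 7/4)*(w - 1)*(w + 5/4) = w^4/2 - w^3/2 - 39*w^2/32 + 43*w/64 + 35/64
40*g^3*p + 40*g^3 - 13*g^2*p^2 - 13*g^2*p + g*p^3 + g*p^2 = (-8*g + p)*(-5*g + p)*(g*p + g)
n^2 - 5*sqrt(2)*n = n*(n - 5*sqrt(2))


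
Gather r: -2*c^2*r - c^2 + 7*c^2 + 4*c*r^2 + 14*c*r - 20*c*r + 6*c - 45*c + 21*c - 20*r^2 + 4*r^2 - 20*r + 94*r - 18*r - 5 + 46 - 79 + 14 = 6*c^2 - 18*c + r^2*(4*c - 16) + r*(-2*c^2 - 6*c + 56) - 24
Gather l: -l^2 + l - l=-l^2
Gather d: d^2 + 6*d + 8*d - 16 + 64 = d^2 + 14*d + 48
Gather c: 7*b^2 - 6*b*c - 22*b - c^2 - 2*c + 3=7*b^2 - 22*b - c^2 + c*(-6*b - 2) + 3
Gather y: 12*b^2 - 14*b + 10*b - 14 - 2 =12*b^2 - 4*b - 16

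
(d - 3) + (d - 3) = 2*d - 6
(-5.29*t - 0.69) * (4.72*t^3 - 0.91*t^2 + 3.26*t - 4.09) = -24.9688*t^4 + 1.5571*t^3 - 16.6175*t^2 + 19.3867*t + 2.8221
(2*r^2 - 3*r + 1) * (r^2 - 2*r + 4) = 2*r^4 - 7*r^3 + 15*r^2 - 14*r + 4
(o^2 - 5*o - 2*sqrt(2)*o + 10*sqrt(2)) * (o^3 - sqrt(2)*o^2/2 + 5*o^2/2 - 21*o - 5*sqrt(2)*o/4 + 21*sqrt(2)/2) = o^5 - 5*sqrt(2)*o^4/2 - 5*o^4/2 - 63*o^3/2 + 25*sqrt(2)*o^3/4 + 100*o^2 + 335*sqrt(2)*o^2/4 - 525*sqrt(2)*o/2 - 67*o + 210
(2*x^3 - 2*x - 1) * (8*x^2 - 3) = 16*x^5 - 22*x^3 - 8*x^2 + 6*x + 3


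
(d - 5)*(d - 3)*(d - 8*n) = d^3 - 8*d^2*n - 8*d^2 + 64*d*n + 15*d - 120*n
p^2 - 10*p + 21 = (p - 7)*(p - 3)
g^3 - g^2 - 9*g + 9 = (g - 3)*(g - 1)*(g + 3)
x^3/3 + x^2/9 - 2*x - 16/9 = (x/3 + 1/3)*(x - 8/3)*(x + 2)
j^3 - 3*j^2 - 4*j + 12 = (j - 3)*(j - 2)*(j + 2)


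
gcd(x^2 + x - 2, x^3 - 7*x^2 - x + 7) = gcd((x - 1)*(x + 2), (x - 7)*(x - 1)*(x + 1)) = x - 1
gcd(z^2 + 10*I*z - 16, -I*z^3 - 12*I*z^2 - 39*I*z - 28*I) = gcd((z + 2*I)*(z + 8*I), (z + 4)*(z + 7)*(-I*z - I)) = 1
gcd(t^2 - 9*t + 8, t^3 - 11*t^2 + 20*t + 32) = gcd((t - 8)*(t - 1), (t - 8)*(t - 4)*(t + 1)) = t - 8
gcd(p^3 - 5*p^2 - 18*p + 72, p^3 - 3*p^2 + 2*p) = 1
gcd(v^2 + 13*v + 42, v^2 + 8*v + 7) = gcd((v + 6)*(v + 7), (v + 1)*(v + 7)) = v + 7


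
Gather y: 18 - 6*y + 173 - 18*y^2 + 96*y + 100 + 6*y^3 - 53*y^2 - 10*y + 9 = 6*y^3 - 71*y^2 + 80*y + 300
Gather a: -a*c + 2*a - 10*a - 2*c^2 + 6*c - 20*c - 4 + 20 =a*(-c - 8) - 2*c^2 - 14*c + 16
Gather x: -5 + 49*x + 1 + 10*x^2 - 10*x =10*x^2 + 39*x - 4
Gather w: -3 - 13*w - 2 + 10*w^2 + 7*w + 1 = 10*w^2 - 6*w - 4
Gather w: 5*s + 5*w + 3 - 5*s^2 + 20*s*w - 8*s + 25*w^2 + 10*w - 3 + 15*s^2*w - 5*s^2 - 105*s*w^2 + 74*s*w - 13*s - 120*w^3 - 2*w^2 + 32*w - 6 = -10*s^2 - 16*s - 120*w^3 + w^2*(23 - 105*s) + w*(15*s^2 + 94*s + 47) - 6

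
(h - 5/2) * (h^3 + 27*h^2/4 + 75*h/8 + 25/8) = h^4 + 17*h^3/4 - 15*h^2/2 - 325*h/16 - 125/16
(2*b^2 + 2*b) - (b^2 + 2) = b^2 + 2*b - 2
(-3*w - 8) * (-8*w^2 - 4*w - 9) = 24*w^3 + 76*w^2 + 59*w + 72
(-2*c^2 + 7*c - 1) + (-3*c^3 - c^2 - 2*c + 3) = -3*c^3 - 3*c^2 + 5*c + 2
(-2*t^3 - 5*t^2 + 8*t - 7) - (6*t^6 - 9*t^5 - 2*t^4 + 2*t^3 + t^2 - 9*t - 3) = -6*t^6 + 9*t^5 + 2*t^4 - 4*t^3 - 6*t^2 + 17*t - 4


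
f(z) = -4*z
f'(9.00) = -4.00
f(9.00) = -36.00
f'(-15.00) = -4.00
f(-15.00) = 60.00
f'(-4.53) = -4.00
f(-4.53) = 18.12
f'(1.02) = -4.00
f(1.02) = -4.08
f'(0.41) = -4.00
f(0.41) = -1.64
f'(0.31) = -4.00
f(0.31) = -1.24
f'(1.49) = -4.00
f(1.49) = -5.96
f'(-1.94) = -4.00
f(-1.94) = 7.76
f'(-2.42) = -4.00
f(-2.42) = 9.68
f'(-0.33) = -4.00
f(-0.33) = 1.32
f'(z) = -4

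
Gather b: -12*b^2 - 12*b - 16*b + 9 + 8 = -12*b^2 - 28*b + 17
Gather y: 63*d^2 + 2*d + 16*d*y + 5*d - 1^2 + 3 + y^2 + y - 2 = 63*d^2 + 7*d + y^2 + y*(16*d + 1)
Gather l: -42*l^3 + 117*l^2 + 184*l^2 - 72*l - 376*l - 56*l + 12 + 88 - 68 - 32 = -42*l^3 + 301*l^2 - 504*l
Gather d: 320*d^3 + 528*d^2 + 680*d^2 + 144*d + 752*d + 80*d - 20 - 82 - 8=320*d^3 + 1208*d^2 + 976*d - 110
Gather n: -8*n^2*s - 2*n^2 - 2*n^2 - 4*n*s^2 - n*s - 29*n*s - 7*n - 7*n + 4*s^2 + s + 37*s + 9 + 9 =n^2*(-8*s - 4) + n*(-4*s^2 - 30*s - 14) + 4*s^2 + 38*s + 18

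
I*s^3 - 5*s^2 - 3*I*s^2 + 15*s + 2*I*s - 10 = (s - 2)*(s + 5*I)*(I*s - I)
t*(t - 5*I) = t^2 - 5*I*t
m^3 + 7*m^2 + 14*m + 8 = (m + 1)*(m + 2)*(m + 4)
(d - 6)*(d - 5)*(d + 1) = d^3 - 10*d^2 + 19*d + 30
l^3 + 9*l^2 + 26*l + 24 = (l + 2)*(l + 3)*(l + 4)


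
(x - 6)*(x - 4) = x^2 - 10*x + 24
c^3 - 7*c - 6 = (c - 3)*(c + 1)*(c + 2)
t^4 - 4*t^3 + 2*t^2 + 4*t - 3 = (t - 3)*(t - 1)^2*(t + 1)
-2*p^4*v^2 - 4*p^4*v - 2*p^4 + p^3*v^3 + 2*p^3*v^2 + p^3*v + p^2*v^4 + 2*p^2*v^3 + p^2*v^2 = (-p + v)*(2*p + v)*(p*v + p)^2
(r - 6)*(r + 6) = r^2 - 36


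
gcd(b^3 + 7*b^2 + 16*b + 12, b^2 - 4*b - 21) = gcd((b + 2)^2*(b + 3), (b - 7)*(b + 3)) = b + 3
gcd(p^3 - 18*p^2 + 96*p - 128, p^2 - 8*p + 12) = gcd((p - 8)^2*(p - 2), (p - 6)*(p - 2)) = p - 2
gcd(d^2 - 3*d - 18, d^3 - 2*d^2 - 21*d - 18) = d^2 - 3*d - 18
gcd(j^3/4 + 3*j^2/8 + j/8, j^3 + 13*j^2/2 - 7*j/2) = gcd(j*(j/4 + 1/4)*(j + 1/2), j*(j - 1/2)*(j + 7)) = j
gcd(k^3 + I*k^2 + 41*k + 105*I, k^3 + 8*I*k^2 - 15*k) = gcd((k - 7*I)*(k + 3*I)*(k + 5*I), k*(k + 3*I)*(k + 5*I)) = k^2 + 8*I*k - 15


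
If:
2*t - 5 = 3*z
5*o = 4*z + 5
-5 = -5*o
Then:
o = 1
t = 5/2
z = 0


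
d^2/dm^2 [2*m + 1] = 0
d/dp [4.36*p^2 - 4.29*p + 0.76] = 8.72*p - 4.29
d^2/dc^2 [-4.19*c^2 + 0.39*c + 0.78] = -8.38000000000000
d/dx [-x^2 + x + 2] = 1 - 2*x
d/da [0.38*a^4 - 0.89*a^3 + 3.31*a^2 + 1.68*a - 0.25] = 1.52*a^3 - 2.67*a^2 + 6.62*a + 1.68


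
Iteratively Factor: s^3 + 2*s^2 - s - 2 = (s + 1)*(s^2 + s - 2) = (s + 1)*(s + 2)*(s - 1)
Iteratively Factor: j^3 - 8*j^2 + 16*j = (j - 4)*(j^2 - 4*j) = j*(j - 4)*(j - 4)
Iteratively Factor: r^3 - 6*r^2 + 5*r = (r)*(r^2 - 6*r + 5) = r*(r - 5)*(r - 1)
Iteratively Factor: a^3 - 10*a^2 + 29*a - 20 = (a - 1)*(a^2 - 9*a + 20) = (a - 4)*(a - 1)*(a - 5)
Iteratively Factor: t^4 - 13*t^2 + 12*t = (t - 1)*(t^3 + t^2 - 12*t) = (t - 1)*(t + 4)*(t^2 - 3*t) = t*(t - 1)*(t + 4)*(t - 3)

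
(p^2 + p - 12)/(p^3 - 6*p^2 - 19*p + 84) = 1/(p - 7)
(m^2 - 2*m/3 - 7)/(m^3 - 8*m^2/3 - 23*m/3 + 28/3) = (m - 3)/(m^2 - 5*m + 4)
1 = 1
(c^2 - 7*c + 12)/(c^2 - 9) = (c - 4)/(c + 3)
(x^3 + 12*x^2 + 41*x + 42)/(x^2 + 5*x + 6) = x + 7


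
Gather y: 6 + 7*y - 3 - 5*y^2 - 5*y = -5*y^2 + 2*y + 3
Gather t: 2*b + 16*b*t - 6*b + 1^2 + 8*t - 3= -4*b + t*(16*b + 8) - 2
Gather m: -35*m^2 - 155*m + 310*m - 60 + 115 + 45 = -35*m^2 + 155*m + 100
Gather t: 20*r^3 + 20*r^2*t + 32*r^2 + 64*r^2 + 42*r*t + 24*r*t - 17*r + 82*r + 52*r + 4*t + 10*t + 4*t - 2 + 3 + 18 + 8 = 20*r^3 + 96*r^2 + 117*r + t*(20*r^2 + 66*r + 18) + 27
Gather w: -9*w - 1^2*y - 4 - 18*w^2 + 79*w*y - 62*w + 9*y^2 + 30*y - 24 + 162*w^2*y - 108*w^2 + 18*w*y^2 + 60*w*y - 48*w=w^2*(162*y - 126) + w*(18*y^2 + 139*y - 119) + 9*y^2 + 29*y - 28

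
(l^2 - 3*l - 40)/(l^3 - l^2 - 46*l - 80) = 1/(l + 2)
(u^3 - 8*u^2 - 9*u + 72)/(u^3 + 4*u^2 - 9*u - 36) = (u - 8)/(u + 4)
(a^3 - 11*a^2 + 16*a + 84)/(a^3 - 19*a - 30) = (a^2 - 13*a + 42)/(a^2 - 2*a - 15)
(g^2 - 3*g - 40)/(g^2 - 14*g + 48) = (g + 5)/(g - 6)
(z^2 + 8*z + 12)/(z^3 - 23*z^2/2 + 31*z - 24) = 2*(z^2 + 8*z + 12)/(2*z^3 - 23*z^2 + 62*z - 48)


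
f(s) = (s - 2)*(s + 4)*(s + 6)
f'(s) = (s - 2)*(s + 4) + (s - 2)*(s + 6) + (s + 4)*(s + 6)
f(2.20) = 10.17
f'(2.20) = 53.72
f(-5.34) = 6.49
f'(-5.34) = 4.11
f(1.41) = -23.65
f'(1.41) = 32.52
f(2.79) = 47.15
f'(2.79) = 71.99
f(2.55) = 30.80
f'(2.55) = 64.31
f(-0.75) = -46.92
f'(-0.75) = -6.31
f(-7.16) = -33.58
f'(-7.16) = 43.24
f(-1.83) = -34.66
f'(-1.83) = -15.23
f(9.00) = 1365.00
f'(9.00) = 391.00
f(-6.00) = 0.00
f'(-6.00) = 16.00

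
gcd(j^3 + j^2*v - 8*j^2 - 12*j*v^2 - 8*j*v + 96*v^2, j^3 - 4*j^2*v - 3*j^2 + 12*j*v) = 1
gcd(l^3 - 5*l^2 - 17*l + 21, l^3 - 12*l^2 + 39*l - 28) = l^2 - 8*l + 7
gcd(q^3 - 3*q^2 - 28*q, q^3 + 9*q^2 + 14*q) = q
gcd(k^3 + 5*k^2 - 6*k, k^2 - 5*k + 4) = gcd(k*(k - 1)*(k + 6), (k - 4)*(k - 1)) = k - 1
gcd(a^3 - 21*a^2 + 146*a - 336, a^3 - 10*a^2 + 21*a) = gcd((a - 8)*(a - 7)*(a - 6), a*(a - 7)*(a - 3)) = a - 7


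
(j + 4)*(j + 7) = j^2 + 11*j + 28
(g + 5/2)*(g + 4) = g^2 + 13*g/2 + 10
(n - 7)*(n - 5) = n^2 - 12*n + 35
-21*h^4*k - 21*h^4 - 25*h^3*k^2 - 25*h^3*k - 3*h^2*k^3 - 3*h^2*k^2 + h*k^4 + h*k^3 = (-7*h + k)*(h + k)*(3*h + k)*(h*k + h)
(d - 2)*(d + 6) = d^2 + 4*d - 12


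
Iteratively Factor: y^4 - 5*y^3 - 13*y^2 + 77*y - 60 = (y - 3)*(y^3 - 2*y^2 - 19*y + 20) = (y - 5)*(y - 3)*(y^2 + 3*y - 4) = (y - 5)*(y - 3)*(y + 4)*(y - 1)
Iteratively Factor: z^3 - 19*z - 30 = (z - 5)*(z^2 + 5*z + 6) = (z - 5)*(z + 2)*(z + 3)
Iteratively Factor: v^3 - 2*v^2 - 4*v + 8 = (v + 2)*(v^2 - 4*v + 4) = (v - 2)*(v + 2)*(v - 2)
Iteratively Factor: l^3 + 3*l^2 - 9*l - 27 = (l - 3)*(l^2 + 6*l + 9) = (l - 3)*(l + 3)*(l + 3)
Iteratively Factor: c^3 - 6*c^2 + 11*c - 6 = (c - 1)*(c^2 - 5*c + 6) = (c - 2)*(c - 1)*(c - 3)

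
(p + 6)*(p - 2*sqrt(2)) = p^2 - 2*sqrt(2)*p + 6*p - 12*sqrt(2)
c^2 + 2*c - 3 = (c - 1)*(c + 3)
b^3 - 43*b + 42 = (b - 6)*(b - 1)*(b + 7)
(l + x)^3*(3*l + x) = 3*l^4 + 10*l^3*x + 12*l^2*x^2 + 6*l*x^3 + x^4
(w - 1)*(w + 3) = w^2 + 2*w - 3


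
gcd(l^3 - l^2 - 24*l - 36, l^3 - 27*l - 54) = l^2 - 3*l - 18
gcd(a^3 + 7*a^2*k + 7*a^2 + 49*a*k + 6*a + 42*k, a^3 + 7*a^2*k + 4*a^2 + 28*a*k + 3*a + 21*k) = a^2 + 7*a*k + a + 7*k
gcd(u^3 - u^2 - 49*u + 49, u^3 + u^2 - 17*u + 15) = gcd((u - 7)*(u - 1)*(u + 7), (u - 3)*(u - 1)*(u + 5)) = u - 1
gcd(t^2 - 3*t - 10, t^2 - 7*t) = 1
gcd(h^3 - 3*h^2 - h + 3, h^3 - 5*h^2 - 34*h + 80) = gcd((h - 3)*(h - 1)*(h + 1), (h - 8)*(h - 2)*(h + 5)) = 1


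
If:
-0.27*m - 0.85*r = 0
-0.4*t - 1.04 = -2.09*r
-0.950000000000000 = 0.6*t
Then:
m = -0.61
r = 0.19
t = -1.58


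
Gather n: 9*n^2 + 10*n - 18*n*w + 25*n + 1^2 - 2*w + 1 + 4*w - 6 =9*n^2 + n*(35 - 18*w) + 2*w - 4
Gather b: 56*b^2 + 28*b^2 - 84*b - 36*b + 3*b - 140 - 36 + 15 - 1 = 84*b^2 - 117*b - 162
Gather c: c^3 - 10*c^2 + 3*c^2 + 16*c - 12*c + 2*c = c^3 - 7*c^2 + 6*c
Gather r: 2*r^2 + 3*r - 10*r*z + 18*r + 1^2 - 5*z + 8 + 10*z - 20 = 2*r^2 + r*(21 - 10*z) + 5*z - 11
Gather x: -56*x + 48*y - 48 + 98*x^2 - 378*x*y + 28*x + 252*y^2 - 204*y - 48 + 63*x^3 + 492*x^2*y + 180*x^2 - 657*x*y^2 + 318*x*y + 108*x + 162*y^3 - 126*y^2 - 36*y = 63*x^3 + x^2*(492*y + 278) + x*(-657*y^2 - 60*y + 80) + 162*y^3 + 126*y^2 - 192*y - 96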